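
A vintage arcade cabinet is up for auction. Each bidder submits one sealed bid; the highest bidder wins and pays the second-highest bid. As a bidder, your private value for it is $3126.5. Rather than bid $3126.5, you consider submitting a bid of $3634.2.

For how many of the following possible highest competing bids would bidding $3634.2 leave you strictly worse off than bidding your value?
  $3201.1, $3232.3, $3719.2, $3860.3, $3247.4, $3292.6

The deviation hurts exactly when the highest competing bid lies strictly between $3126.5 and $3634.2 — overbidding then wins at a price above your value.
$3201.1: inside the interval → strictly worse (loss $74.6).
$3232.3: inside the interval → strictly worse (loss $105.8).
$3719.2: above both → same outcome either way.
$3860.3: above both → same outcome either way.
$3247.4: inside the interval → strictly worse (loss $120.9).
$3292.6: inside the interval → strictly worse (loss $166.1).
Count: 4.

4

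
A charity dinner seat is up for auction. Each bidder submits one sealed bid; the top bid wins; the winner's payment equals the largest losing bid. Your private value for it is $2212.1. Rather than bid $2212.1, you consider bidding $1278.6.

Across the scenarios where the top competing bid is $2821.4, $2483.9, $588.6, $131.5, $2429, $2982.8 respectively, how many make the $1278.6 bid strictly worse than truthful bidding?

0

The deviation hurts exactly when the highest competing bid lies strictly between $1278.6 and $2212.1 — underbidding then forfeits a profitable win.
$2821.4: above both → same outcome either way.
$2483.9: above both → same outcome either way.
$588.6: below both → same outcome either way.
$131.5: below both → same outcome either way.
$2429: above both → same outcome either way.
$2982.8: above both → same outcome either way.
Count: 0.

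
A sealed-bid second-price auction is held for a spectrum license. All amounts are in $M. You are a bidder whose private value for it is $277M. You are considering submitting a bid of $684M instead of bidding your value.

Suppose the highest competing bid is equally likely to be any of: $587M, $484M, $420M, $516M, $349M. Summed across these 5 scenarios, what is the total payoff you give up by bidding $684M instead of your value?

The deviation costs you only when the competing bid falls strictly between $277M and $684M; elsewhere both bids give the same outcome.
$587M: truthful payoff $0M, deviation payoff −$310M → loss $310M.
$484M: truthful payoff $0M, deviation payoff −$207M → loss $207M.
$420M: truthful payoff $0M, deviation payoff −$143M → loss $143M.
$516M: truthful payoff $0M, deviation payoff −$239M → loss $239M.
$349M: truthful payoff $0M, deviation payoff −$72M → loss $72M.
Total loss = $310M + $207M + $143M + $239M + $72M = $971M.
Because the price is fixed by the runner-up's bid, deviating from your value can only change a good outcome into a bad one — never the reverse.

$971M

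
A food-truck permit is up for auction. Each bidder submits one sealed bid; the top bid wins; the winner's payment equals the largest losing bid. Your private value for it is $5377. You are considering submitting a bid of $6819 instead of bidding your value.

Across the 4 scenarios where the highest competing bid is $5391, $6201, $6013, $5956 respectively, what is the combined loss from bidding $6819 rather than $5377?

$2053

The deviation costs you only when the competing bid falls strictly between $5377 and $6819; elsewhere both bids give the same outcome.
$5391: truthful payoff $0, deviation payoff −$14 → loss $14.
$6201: truthful payoff $0, deviation payoff −$824 → loss $824.
$6013: truthful payoff $0, deviation payoff −$636 → loss $636.
$5956: truthful payoff $0, deviation payoff −$579 → loss $579.
Total loss = $14 + $824 + $636 + $579 = $2053.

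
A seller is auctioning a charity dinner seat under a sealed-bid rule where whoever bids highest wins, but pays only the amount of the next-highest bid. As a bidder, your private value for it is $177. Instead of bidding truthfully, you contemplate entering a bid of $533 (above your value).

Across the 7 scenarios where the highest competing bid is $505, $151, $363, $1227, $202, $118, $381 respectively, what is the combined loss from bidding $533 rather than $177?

$743

The deviation costs you only when the competing bid falls strictly between $177 and $533; elsewhere both bids give the same outcome.
$505: truthful payoff $0, deviation payoff −$328 → loss $328.
$151: outcomes coincide → loss $0.
$363: truthful payoff $0, deviation payoff −$186 → loss $186.
$1227: outcomes coincide → loss $0.
$202: truthful payoff $0, deviation payoff −$25 → loss $25.
$118: outcomes coincide → loss $0.
$381: truthful payoff $0, deviation payoff −$204 → loss $204.
Total loss = $328 + $186 + $25 + $204 = $743.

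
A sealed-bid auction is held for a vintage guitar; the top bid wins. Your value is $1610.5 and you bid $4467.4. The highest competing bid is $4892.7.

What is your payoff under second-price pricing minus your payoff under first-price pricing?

$0

Your bid $4467.4 is below $4892.7, so you lose under either rule.
Payoff is $0 in both cases; difference = $0.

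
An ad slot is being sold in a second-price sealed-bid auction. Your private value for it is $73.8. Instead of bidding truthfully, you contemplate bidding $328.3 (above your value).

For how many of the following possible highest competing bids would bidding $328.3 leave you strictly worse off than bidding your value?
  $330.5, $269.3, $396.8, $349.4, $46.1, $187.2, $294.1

3

The deviation hurts exactly when the highest competing bid lies strictly between $73.8 and $328.3 — overbidding then wins at a price above your value.
$330.5: above both → same outcome either way.
$269.3: inside the interval → strictly worse (loss $195.5).
$396.8: above both → same outcome either way.
$349.4: above both → same outcome either way.
$46.1: below both → same outcome either way.
$187.2: inside the interval → strictly worse (loss $113.4).
$294.1: inside the interval → strictly worse (loss $220.3).
Count: 3.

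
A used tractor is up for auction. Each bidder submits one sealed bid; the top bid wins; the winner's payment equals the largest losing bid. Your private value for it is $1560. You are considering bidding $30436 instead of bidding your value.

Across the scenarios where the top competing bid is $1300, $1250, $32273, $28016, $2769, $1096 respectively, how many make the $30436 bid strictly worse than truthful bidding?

The deviation hurts exactly when the highest competing bid lies strictly between $1560 and $30436 — overbidding then wins at a price above your value.
$1300: below both → same outcome either way.
$1250: below both → same outcome either way.
$32273: above both → same outcome either way.
$28016: inside the interval → strictly worse (loss $26456).
$2769: inside the interval → strictly worse (loss $1209).
$1096: below both → same outcome either way.
Count: 2.

2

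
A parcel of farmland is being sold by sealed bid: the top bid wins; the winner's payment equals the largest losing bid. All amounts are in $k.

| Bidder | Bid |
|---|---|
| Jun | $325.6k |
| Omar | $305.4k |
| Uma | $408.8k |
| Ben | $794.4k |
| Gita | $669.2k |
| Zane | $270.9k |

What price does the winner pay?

Highest bid: Ben at $794.4k, so Ben wins.
Second-highest bid: Gita at $669.2k — that is the price the winner pays.

$669.2k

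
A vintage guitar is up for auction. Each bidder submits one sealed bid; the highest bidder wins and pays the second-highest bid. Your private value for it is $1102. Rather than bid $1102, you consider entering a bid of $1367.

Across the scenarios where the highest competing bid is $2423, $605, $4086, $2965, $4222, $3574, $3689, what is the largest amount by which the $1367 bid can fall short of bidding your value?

$2423: same outcome either way → loss $0.
$605: same outcome either way → loss $0.
$4086: same outcome either way → loss $0.
$2965: same outcome either way → loss $0.
$4222: same outcome either way → loss $0.
$3574: same outcome either way → loss $0.
$3689: same outcome either way → loss $0.
Maximum loss: $0.

$0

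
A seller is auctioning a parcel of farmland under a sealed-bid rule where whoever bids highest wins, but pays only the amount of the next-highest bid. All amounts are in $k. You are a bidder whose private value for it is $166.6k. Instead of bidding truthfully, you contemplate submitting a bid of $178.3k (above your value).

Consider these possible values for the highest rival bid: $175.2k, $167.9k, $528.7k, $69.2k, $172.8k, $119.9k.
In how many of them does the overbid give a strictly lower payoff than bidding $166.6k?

3

The deviation hurts exactly when the highest competing bid lies strictly between $166.6k and $178.3k — overbidding then wins at a price above your value.
$175.2k: inside the interval → strictly worse (loss $8.6k).
$167.9k: inside the interval → strictly worse (loss $1.3k).
$528.7k: above both → same outcome either way.
$69.2k: below both → same outcome either way.
$172.8k: inside the interval → strictly worse (loss $6.2k).
$119.9k: below both → same outcome either way.
Count: 3.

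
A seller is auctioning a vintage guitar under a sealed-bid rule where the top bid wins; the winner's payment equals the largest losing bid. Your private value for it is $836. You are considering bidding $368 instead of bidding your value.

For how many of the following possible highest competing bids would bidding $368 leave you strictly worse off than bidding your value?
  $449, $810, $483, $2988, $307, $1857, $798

The deviation hurts exactly when the highest competing bid lies strictly between $368 and $836 — underbidding then forfeits a profitable win.
$449: inside the interval → strictly worse (loss $387).
$810: inside the interval → strictly worse (loss $26).
$483: inside the interval → strictly worse (loss $353).
$2988: above both → same outcome either way.
$307: below both → same outcome either way.
$1857: above both → same outcome either way.
$798: inside the interval → strictly worse (loss $38).
Count: 4.

4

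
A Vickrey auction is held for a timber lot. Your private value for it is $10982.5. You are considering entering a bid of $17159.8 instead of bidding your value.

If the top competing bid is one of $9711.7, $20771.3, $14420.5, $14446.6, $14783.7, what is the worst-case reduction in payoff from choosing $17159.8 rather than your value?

$3801.2

$9711.7: same outcome either way → loss $0.
$20771.3: same outcome either way → loss $0.
$14420.5: truthful gives $0, deviation gives −$3438 → loss $3438.
$14446.6: truthful gives $0, deviation gives −$3464.1 → loss $3464.1.
$14783.7: truthful gives $0, deviation gives −$3801.2 → loss $3801.2.
Maximum loss: $3801.2.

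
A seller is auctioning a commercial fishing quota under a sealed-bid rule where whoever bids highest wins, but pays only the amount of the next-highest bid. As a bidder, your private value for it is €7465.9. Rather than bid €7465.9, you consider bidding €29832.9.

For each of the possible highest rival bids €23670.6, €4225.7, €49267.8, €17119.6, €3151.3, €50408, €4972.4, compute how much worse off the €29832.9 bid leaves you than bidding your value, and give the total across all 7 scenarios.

€25858.4

The deviation costs you only when the competing bid falls strictly between €7465.9 and €29832.9; elsewhere both bids give the same outcome.
€23670.6: truthful payoff €0, deviation payoff −€16204.7 → loss €16204.7.
€4225.7: outcomes coincide → loss €0.
€49267.8: outcomes coincide → loss €0.
€17119.6: truthful payoff €0, deviation payoff −€9653.7 → loss €9653.7.
€3151.3: outcomes coincide → loss €0.
€50408: outcomes coincide → loss €0.
€4972.4: outcomes coincide → loss €0.
Total loss = €16204.7 + €9653.7 = €25858.4.
In a second-price auction your bid sets only whether you win, not what you pay, so bidding your true value is weakly dominant.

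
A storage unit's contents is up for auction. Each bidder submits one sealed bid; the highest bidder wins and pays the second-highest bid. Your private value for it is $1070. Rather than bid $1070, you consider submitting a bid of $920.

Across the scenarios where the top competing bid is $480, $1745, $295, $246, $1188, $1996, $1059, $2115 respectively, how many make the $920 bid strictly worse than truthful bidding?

1

The deviation hurts exactly when the highest competing bid lies strictly between $920 and $1070 — underbidding then forfeits a profitable win.
$480: below both → same outcome either way.
$1745: above both → same outcome either way.
$295: below both → same outcome either way.
$246: below both → same outcome either way.
$1188: above both → same outcome either way.
$1996: above both → same outcome either way.
$1059: inside the interval → strictly worse (loss $11).
$2115: above both → same outcome either way.
Count: 1.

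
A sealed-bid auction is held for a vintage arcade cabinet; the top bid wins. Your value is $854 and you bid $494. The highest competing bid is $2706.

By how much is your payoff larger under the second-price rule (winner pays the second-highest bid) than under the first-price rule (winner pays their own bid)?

$0

Your bid $494 is below $2706, so you lose under either rule.
Payoff is $0 in both cases; difference = $0.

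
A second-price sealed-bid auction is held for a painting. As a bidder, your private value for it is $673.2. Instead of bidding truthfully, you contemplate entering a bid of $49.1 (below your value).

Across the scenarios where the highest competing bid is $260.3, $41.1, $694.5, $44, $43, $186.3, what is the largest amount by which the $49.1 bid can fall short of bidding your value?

$260.3: truthful gives $412.9, deviation gives $0 → loss $412.9.
$41.1: same outcome either way → loss $0.
$694.5: same outcome either way → loss $0.
$44: same outcome either way → loss $0.
$43: same outcome either way → loss $0.
$186.3: truthful gives $486.9, deviation gives $0 → loss $486.9.
Maximum loss: $486.9.

$486.9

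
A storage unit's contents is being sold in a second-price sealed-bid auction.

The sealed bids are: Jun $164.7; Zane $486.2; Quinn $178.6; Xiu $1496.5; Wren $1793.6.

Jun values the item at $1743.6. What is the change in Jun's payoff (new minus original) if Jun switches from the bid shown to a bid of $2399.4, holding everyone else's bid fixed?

−$50

The highest bid among the other bidders is $1793.6; Jun's bid doesn't change that.
Original bid $164.7: Jun is not highest (top rival bid is $1793.6); payoff $0.
Alternative bid $2399.4: Jun is highest, pays the top rival bid $1793.6; payoff $1743.6 − $1793.6 = −$50.
Change in payoff = −$50 − ($0) = −$50.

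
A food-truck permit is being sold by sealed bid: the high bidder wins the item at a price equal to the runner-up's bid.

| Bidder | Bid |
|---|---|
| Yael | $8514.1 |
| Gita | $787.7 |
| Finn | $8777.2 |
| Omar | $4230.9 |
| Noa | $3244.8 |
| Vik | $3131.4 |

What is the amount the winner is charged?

$8514.1

Highest bid: Finn at $8777.2, so Finn wins.
Second-highest bid: Yael at $8514.1 — that is the price the winner pays.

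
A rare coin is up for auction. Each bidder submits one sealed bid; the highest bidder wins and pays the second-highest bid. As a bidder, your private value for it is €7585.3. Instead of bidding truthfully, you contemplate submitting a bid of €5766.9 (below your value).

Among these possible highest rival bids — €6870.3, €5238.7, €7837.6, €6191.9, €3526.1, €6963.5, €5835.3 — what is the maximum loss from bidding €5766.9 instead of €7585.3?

€1750

€6870.3: truthful gives €715, deviation gives €0 → loss €715.
€5238.7: same outcome either way → loss €0.
€7837.6: same outcome either way → loss €0.
€6191.9: truthful gives €1393.4, deviation gives €0 → loss €1393.4.
€3526.1: same outcome either way → loss €0.
€6963.5: truthful gives €621.8, deviation gives €0 → loss €621.8.
€5835.3: truthful gives €1750, deviation gives €0 → loss €1750.
Maximum loss: €1750.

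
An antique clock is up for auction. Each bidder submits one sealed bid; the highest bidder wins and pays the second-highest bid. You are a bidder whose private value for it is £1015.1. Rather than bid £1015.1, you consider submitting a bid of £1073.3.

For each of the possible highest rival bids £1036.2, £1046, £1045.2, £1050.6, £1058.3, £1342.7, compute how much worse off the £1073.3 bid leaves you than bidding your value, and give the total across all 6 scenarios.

The deviation costs you only when the competing bid falls strictly between £1015.1 and £1073.3; elsewhere both bids give the same outcome.
£1036.2: truthful payoff £0, deviation payoff −£21.1 → loss £21.1.
£1046: truthful payoff £0, deviation payoff −£30.9 → loss £30.9.
£1045.2: truthful payoff £0, deviation payoff −£30.1 → loss £30.1.
£1050.6: truthful payoff £0, deviation payoff −£35.5 → loss £35.5.
£1058.3: truthful payoff £0, deviation payoff −£43.2 → loss £43.2.
£1342.7: outcomes coincide → loss £0.
Total loss = £21.1 + £30.9 + £30.1 + £35.5 + £43.2 = £160.8.
In a second-price auction your bid sets only whether you win, not what you pay, so bidding your true value is weakly dominant.

£160.8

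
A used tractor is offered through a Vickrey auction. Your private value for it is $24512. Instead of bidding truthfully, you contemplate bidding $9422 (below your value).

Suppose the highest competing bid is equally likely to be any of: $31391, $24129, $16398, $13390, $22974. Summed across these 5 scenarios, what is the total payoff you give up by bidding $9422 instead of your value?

The deviation costs you only when the competing bid falls strictly between $9422 and $24512; elsewhere both bids give the same outcome.
$31391: outcomes coincide → loss $0.
$24129: truthful payoff $383, deviation payoff $0 → loss $383.
$16398: truthful payoff $8114, deviation payoff $0 → loss $8114.
$13390: truthful payoff $11122, deviation payoff $0 → loss $11122.
$22974: truthful payoff $1538, deviation payoff $0 → loss $1538.
Total loss = $383 + $8114 + $11122 + $1538 = $21157.

$21157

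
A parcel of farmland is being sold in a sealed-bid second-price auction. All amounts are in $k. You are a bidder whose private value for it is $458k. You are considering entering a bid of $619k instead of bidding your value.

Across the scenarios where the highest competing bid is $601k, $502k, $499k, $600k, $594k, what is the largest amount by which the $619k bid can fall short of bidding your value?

$601k: truthful gives $0k, deviation gives −$143k → loss $143k.
$502k: truthful gives $0k, deviation gives −$44k → loss $44k.
$499k: truthful gives $0k, deviation gives −$41k → loss $41k.
$600k: truthful gives $0k, deviation gives −$142k → loss $142k.
$594k: truthful gives $0k, deviation gives −$136k → loss $136k.
Maximum loss: $143k.

$143k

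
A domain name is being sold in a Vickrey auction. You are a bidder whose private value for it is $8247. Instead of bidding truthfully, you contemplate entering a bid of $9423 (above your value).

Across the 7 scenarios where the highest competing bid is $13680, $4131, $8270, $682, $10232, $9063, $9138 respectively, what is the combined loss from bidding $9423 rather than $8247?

The deviation costs you only when the competing bid falls strictly between $8247 and $9423; elsewhere both bids give the same outcome.
$13680: outcomes coincide → loss $0.
$4131: outcomes coincide → loss $0.
$8270: truthful payoff $0, deviation payoff −$23 → loss $23.
$682: outcomes coincide → loss $0.
$10232: outcomes coincide → loss $0.
$9063: truthful payoff $0, deviation payoff −$816 → loss $816.
$9138: truthful payoff $0, deviation payoff −$891 → loss $891.
Total loss = $23 + $816 + $891 = $1730.

$1730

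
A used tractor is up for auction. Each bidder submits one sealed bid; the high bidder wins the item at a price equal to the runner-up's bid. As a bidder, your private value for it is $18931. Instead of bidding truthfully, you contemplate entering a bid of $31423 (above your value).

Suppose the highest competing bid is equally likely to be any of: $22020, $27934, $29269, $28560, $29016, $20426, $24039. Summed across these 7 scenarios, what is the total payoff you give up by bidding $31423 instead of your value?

$48747

The deviation costs you only when the competing bid falls strictly between $18931 and $31423; elsewhere both bids give the same outcome.
$22020: truthful payoff $0, deviation payoff −$3089 → loss $3089.
$27934: truthful payoff $0, deviation payoff −$9003 → loss $9003.
$29269: truthful payoff $0, deviation payoff −$10338 → loss $10338.
$28560: truthful payoff $0, deviation payoff −$9629 → loss $9629.
$29016: truthful payoff $0, deviation payoff −$10085 → loss $10085.
$20426: truthful payoff $0, deviation payoff −$1495 → loss $1495.
$24039: truthful payoff $0, deviation payoff −$5108 → loss $5108.
Total loss = $3089 + $9003 + $10338 + $9629 + $10085 + $1495 + $5108 = $48747.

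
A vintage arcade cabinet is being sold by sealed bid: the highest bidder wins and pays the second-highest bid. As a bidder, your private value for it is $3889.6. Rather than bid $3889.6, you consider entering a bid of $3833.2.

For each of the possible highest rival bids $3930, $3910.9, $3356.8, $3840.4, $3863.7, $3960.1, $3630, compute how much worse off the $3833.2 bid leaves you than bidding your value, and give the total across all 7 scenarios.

$75.1

The deviation costs you only when the competing bid falls strictly between $3833.2 and $3889.6; elsewhere both bids give the same outcome.
$3930: outcomes coincide → loss $0.
$3910.9: outcomes coincide → loss $0.
$3356.8: outcomes coincide → loss $0.
$3840.4: truthful payoff $49.2, deviation payoff $0 → loss $49.2.
$3863.7: truthful payoff $25.9, deviation payoff $0 → loss $25.9.
$3960.1: outcomes coincide → loss $0.
$3630: outcomes coincide → loss $0.
Total loss = $49.2 + $25.9 = $75.1.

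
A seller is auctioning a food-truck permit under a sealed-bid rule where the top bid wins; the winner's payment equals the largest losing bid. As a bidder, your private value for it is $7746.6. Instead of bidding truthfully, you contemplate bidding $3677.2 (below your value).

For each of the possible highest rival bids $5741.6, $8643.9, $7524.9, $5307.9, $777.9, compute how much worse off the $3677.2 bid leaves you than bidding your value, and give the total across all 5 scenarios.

$4665.4

The deviation costs you only when the competing bid falls strictly between $3677.2 and $7746.6; elsewhere both bids give the same outcome.
$5741.6: truthful payoff $2005, deviation payoff $0 → loss $2005.
$8643.9: outcomes coincide → loss $0.
$7524.9: truthful payoff $221.7, deviation payoff $0 → loss $221.7.
$5307.9: truthful payoff $2438.7, deviation payoff $0 → loss $2438.7.
$777.9: outcomes coincide → loss $0.
Total loss = $2005 + $221.7 + $2438.7 = $4665.4.
Because the price is fixed by the runner-up's bid, deviating from your value can only change a good outcome into a bad one — never the reverse.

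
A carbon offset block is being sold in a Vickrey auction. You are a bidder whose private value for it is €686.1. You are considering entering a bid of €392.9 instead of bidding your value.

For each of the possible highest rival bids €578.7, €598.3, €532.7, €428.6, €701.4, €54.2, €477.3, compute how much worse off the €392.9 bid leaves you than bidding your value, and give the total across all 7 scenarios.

The deviation costs you only when the competing bid falls strictly between €392.9 and €686.1; elsewhere both bids give the same outcome.
€578.7: truthful payoff €107.4, deviation payoff €0 → loss €107.4.
€598.3: truthful payoff €87.8, deviation payoff €0 → loss €87.8.
€532.7: truthful payoff €153.4, deviation payoff €0 → loss €153.4.
€428.6: truthful payoff €257.5, deviation payoff €0 → loss €257.5.
€701.4: outcomes coincide → loss €0.
€54.2: outcomes coincide → loss €0.
€477.3: truthful payoff €208.8, deviation payoff €0 → loss €208.8.
Total loss = €107.4 + €87.8 + €153.4 + €257.5 + €208.8 = €814.9.
Truthful bidding weakly dominates here: raising your bid can only win items priced above your value, and lowering it can only forfeit items priced below.

€814.9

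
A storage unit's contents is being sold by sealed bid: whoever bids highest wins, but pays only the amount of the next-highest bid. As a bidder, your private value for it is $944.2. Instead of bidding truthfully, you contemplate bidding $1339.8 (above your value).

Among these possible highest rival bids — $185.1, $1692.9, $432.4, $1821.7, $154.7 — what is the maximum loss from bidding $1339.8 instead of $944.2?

$0

$185.1: same outcome either way → loss $0.
$1692.9: same outcome either way → loss $0.
$432.4: same outcome either way → loss $0.
$1821.7: same outcome either way → loss $0.
$154.7: same outcome either way → loss $0.
Maximum loss: $0.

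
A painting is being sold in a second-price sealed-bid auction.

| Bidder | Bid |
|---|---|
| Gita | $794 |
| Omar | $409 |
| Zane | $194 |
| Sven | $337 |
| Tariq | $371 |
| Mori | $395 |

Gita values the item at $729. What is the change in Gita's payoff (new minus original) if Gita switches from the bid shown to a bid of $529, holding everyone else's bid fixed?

$0

The highest bid among the other bidders is $409; Gita's bid doesn't change that.
Original bid $794: Gita is highest, pays the top rival bid $409; payoff $729 − $409 = $320.
Alternative bid $529: Gita is highest, pays the top rival bid $409; payoff $729 − $409 = $320.
Change in payoff = $320 − ($320) = $0.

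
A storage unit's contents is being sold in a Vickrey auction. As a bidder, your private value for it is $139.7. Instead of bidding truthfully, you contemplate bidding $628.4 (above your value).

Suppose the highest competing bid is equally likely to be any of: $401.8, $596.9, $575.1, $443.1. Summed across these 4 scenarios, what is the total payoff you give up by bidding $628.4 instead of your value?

$1458.1

The deviation costs you only when the competing bid falls strictly between $139.7 and $628.4; elsewhere both bids give the same outcome.
$401.8: truthful payoff $0, deviation payoff −$262.1 → loss $262.1.
$596.9: truthful payoff $0, deviation payoff −$457.2 → loss $457.2.
$575.1: truthful payoff $0, deviation payoff −$435.4 → loss $435.4.
$443.1: truthful payoff $0, deviation payoff −$303.4 → loss $303.4.
Total loss = $262.1 + $457.2 + $435.4 + $303.4 = $1458.1.
Because the price is fixed by the runner-up's bid, deviating from your value can only change a good outcome into a bad one — never the reverse.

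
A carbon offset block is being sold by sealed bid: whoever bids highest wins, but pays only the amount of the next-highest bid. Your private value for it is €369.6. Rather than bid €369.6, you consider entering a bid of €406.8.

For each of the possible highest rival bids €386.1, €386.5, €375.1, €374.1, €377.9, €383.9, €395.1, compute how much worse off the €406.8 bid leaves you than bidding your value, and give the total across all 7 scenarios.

€91.5

The deviation costs you only when the competing bid falls strictly between €369.6 and €406.8; elsewhere both bids give the same outcome.
€386.1: truthful payoff €0, deviation payoff −€16.5 → loss €16.5.
€386.5: truthful payoff €0, deviation payoff −€16.9 → loss €16.9.
€375.1: truthful payoff €0, deviation payoff −€5.5 → loss €5.5.
€374.1: truthful payoff €0, deviation payoff −€4.5 → loss €4.5.
€377.9: truthful payoff €0, deviation payoff −€8.3 → loss €8.3.
€383.9: truthful payoff €0, deviation payoff −€14.3 → loss €14.3.
€395.1: truthful payoff €0, deviation payoff −€25.5 → loss €25.5.
Total loss = €16.5 + €16.9 + €5.5 + €4.5 + €8.3 + €14.3 + €25.5 = €91.5.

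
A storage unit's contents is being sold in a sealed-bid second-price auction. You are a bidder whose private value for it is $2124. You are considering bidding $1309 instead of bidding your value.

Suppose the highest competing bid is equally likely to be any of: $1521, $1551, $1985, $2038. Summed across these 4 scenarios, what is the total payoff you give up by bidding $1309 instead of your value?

The deviation costs you only when the competing bid falls strictly between $1309 and $2124; elsewhere both bids give the same outcome.
$1521: truthful payoff $603, deviation payoff $0 → loss $603.
$1551: truthful payoff $573, deviation payoff $0 → loss $573.
$1985: truthful payoff $139, deviation payoff $0 → loss $139.
$2038: truthful payoff $86, deviation payoff $0 → loss $86.
Total loss = $603 + $573 + $139 + $86 = $1401.

$1401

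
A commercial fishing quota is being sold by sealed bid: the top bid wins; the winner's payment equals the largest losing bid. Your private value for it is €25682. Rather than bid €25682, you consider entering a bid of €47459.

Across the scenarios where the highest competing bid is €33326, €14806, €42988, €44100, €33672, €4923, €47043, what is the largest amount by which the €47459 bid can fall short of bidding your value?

€33326: truthful gives €0, deviation gives −€7644 → loss €7644.
€14806: same outcome either way → loss €0.
€42988: truthful gives €0, deviation gives −€17306 → loss €17306.
€44100: truthful gives €0, deviation gives −€18418 → loss €18418.
€33672: truthful gives €0, deviation gives −€7990 → loss €7990.
€4923: same outcome either way → loss €0.
€47043: truthful gives €0, deviation gives −€21361 → loss €21361.
Maximum loss: €21361.

€21361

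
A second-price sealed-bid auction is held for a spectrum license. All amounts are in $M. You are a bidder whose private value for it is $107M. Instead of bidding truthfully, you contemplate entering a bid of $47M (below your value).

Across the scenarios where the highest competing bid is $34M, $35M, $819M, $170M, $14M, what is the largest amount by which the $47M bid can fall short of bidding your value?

$34M: same outcome either way → loss $0M.
$35M: same outcome either way → loss $0M.
$819M: same outcome either way → loss $0M.
$170M: same outcome either way → loss $0M.
$14M: same outcome either way → loss $0M.
Maximum loss: $0M.

$0M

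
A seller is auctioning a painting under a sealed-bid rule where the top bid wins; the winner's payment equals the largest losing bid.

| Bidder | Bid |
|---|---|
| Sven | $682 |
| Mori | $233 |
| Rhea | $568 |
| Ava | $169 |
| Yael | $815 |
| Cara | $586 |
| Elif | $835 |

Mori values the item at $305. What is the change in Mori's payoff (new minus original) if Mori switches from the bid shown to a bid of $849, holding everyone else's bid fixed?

−$530

The highest bid among the other bidders is $835; Mori's bid doesn't change that.
Original bid $233: Mori is not highest (top rival bid is $835); payoff $0.
Alternative bid $849: Mori is highest, pays the top rival bid $835; payoff $305 − $835 = −$530.
Change in payoff = −$530 − ($0) = −$530.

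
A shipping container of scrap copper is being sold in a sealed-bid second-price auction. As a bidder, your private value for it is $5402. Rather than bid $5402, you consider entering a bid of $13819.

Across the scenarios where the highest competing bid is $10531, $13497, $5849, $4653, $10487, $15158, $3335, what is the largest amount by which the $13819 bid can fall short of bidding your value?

$10531: truthful gives $0, deviation gives −$5129 → loss $5129.
$13497: truthful gives $0, deviation gives −$8095 → loss $8095.
$5849: truthful gives $0, deviation gives −$447 → loss $447.
$4653: same outcome either way → loss $0.
$10487: truthful gives $0, deviation gives −$5085 → loss $5085.
$15158: same outcome either way → loss $0.
$3335: same outcome either way → loss $0.
Maximum loss: $8095.

$8095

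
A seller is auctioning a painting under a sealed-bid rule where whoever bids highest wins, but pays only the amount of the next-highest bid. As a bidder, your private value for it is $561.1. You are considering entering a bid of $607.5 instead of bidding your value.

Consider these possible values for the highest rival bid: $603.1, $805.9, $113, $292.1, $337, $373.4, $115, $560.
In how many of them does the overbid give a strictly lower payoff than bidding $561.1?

The deviation hurts exactly when the highest competing bid lies strictly between $561.1 and $607.5 — overbidding then wins at a price above your value.
$603.1: inside the interval → strictly worse (loss $42).
$805.9: above both → same outcome either way.
$113: below both → same outcome either way.
$292.1: below both → same outcome either way.
$337: below both → same outcome either way.
$373.4: below both → same outcome either way.
$115: below both → same outcome either way.
$560: below both → same outcome either way.
Count: 1.

1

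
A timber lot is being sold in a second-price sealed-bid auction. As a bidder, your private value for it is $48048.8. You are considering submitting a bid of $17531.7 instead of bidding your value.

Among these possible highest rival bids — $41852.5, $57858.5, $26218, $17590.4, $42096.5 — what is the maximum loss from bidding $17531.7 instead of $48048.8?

$41852.5: truthful gives $6196.3, deviation gives $0 → loss $6196.3.
$57858.5: same outcome either way → loss $0.
$26218: truthful gives $21830.8, deviation gives $0 → loss $21830.8.
$17590.4: truthful gives $30458.4, deviation gives $0 → loss $30458.4.
$42096.5: truthful gives $5952.3, deviation gives $0 → loss $5952.3.
Maximum loss: $30458.4.

$30458.4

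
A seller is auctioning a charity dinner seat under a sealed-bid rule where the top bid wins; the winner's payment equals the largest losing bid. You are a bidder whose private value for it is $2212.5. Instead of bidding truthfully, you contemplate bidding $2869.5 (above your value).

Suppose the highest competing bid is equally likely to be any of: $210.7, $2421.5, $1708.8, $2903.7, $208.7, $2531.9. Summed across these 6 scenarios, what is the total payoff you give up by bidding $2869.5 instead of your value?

The deviation costs you only when the competing bid falls strictly between $2212.5 and $2869.5; elsewhere both bids give the same outcome.
$210.7: outcomes coincide → loss $0.
$2421.5: truthful payoff $0, deviation payoff −$209 → loss $209.
$1708.8: outcomes coincide → loss $0.
$2903.7: outcomes coincide → loss $0.
$208.7: outcomes coincide → loss $0.
$2531.9: truthful payoff $0, deviation payoff −$319.4 → loss $319.4.
Total loss = $209 + $319.4 = $528.4.

$528.4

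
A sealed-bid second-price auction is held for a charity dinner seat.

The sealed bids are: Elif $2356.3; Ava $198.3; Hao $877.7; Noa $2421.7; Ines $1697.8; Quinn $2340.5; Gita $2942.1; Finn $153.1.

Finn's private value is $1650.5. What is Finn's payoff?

Highest bid: Gita at $2942.1, so Gita wins.
Second-highest bid: Noa at $2421.7 — that is the price the winner pays.
Finn did not win, so Finn pays nothing and receives nothing: payoff $0.

$0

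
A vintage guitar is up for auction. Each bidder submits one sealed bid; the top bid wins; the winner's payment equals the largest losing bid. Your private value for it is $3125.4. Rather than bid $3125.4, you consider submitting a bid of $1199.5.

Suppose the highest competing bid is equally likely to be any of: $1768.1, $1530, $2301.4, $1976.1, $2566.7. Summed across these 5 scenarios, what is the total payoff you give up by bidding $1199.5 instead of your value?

The deviation costs you only when the competing bid falls strictly between $1199.5 and $3125.4; elsewhere both bids give the same outcome.
$1768.1: truthful payoff $1357.3, deviation payoff $0 → loss $1357.3.
$1530: truthful payoff $1595.4, deviation payoff $0 → loss $1595.4.
$2301.4: truthful payoff $824, deviation payoff $0 → loss $824.
$1976.1: truthful payoff $1149.3, deviation payoff $0 → loss $1149.3.
$2566.7: truthful payoff $558.7, deviation payoff $0 → loss $558.7.
Total loss = $1357.3 + $1595.4 + $824 + $1149.3 + $558.7 = $5484.7.

$5484.7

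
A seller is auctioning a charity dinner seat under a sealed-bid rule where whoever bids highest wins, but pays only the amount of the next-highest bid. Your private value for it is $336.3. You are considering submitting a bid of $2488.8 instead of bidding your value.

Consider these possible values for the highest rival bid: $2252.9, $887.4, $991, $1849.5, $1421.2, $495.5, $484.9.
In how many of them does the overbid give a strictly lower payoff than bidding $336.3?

7

The deviation hurts exactly when the highest competing bid lies strictly between $336.3 and $2488.8 — overbidding then wins at a price above your value.
$2252.9: inside the interval → strictly worse (loss $1916.6).
$887.4: inside the interval → strictly worse (loss $551.1).
$991: inside the interval → strictly worse (loss $654.7).
$1849.5: inside the interval → strictly worse (loss $1513.2).
$1421.2: inside the interval → strictly worse (loss $1084.9).
$495.5: inside the interval → strictly worse (loss $159.2).
$484.9: inside the interval → strictly worse (loss $148.6).
Count: 7.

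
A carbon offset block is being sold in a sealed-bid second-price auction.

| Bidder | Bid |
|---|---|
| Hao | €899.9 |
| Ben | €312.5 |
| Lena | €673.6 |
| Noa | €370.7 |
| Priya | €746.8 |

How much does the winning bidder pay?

€746.8

Highest bid: Hao at €899.9, so Hao wins.
Second-highest bid: Priya at €746.8 — that is the price the winner pays.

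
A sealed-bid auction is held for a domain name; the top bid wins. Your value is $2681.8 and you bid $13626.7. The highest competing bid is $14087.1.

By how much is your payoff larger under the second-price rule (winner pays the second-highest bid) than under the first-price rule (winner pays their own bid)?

$0

Your bid $13626.7 is below $14087.1, so you lose under either rule.
Payoff is $0 in both cases; difference = $0.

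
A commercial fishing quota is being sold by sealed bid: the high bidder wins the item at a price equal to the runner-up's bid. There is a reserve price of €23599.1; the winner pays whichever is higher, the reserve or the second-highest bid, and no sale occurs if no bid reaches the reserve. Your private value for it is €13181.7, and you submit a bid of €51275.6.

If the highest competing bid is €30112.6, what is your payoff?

Your bid €51275.6 is the highest and exceeds the reserve.
Price = max(second-highest bid, reserve) = max(€30112.6, €23599.1) = €30112.6.
Payoff = €13181.7 − €30112.6 = −€16930.9.

−€16930.9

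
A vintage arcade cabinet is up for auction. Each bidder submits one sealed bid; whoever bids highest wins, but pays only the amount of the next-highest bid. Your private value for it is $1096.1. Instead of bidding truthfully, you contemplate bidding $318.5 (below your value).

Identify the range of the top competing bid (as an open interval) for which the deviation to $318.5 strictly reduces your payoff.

If the competing bid is below $318.5, both bids win at the same price — no difference.
If it is above $1096.1, both bids lose — no difference.
If it lies strictly between $318.5 and $1096.1, bidding your value wins at a price below your value (positive payoff) while bidding $318.5 loses (payoff 0).
So the deviation strictly hurts on the open interval ($318.5, $1096.1).

($318.5, $1096.1)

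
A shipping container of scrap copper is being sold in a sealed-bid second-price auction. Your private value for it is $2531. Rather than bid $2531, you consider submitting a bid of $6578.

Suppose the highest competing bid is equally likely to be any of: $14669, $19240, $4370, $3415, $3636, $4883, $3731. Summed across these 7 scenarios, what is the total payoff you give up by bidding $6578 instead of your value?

The deviation costs you only when the competing bid falls strictly between $2531 and $6578; elsewhere both bids give the same outcome.
$14669: outcomes coincide → loss $0.
$19240: outcomes coincide → loss $0.
$4370: truthful payoff $0, deviation payoff −$1839 → loss $1839.
$3415: truthful payoff $0, deviation payoff −$884 → loss $884.
$3636: truthful payoff $0, deviation payoff −$1105 → loss $1105.
$4883: truthful payoff $0, deviation payoff −$2352 → loss $2352.
$3731: truthful payoff $0, deviation payoff −$1200 → loss $1200.
Total loss = $1839 + $884 + $1105 + $2352 + $1200 = $7380.

$7380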